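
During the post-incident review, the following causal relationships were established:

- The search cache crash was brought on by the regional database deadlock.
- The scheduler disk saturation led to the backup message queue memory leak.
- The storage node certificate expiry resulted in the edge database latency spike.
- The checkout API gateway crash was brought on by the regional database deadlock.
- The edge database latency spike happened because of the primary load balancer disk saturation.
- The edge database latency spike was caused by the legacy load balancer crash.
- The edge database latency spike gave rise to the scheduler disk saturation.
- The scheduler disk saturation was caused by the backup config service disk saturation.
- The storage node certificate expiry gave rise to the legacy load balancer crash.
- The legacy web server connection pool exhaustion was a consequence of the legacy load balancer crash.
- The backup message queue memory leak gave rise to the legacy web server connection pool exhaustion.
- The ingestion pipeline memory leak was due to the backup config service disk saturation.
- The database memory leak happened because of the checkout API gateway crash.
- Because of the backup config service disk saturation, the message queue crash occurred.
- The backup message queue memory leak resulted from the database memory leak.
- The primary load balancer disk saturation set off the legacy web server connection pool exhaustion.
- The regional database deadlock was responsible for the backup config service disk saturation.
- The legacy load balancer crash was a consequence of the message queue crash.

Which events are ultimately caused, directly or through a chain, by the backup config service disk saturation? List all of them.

Direct effects: the ingestion pipeline memory leak, the message queue crash, the scheduler disk saturation.
2 steps out: the legacy load balancer crash, the backup message queue memory leak.
3 steps out: the edge database latency spike, the legacy web server connection pool exhaustion.
Not reachable from it: the regional database deadlock, the primary load balancer disk saturation, the search cache crash, the storage node certificate expiry, the checkout API gateway crash, the database memory leak.

the backup message queue memory leak, the edge database latency spike, the ingestion pipeline memory leak, the legacy load balancer crash, the legacy web server connection pool exhaustion, the message queue crash, the scheduler disk saturation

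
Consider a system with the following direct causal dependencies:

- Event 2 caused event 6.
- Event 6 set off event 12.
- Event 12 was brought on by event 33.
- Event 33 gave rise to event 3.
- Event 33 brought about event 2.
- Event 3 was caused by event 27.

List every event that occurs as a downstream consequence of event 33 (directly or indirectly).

Direct effects: event 3, event 2, event 12.
2 steps out: event 6.
Not reachable from it: event 27.

event 12, event 2, event 3, event 6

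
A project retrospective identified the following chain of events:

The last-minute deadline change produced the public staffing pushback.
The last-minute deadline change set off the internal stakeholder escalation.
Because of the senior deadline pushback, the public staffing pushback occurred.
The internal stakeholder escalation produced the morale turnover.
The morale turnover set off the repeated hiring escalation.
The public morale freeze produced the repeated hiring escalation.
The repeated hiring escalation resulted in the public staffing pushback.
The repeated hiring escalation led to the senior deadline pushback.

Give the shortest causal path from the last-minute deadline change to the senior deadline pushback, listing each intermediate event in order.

the last-minute deadline change → the internal stakeholder escalation → the morale turnover → the repeated hiring escalation → the senior deadline pushback

the last-minute deadline change → the internal stakeholder escalation
the internal stakeholder escalation → the morale turnover
the morale turnover → the repeated hiring escalation
the repeated hiring escalation → the senior deadline pushback
Length: 4 steps.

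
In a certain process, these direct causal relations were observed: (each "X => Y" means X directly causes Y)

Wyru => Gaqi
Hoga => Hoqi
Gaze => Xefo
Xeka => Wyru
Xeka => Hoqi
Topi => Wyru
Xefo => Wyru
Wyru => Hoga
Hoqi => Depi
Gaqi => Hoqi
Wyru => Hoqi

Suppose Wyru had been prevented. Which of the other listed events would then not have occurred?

Downstream of Wyru: Hoga, Gaqi, Hoqi, Depi.
Of those, still caused via another path: Hoqi, Depi.
The remainder have no surviving cause.

Gaqi, Hoga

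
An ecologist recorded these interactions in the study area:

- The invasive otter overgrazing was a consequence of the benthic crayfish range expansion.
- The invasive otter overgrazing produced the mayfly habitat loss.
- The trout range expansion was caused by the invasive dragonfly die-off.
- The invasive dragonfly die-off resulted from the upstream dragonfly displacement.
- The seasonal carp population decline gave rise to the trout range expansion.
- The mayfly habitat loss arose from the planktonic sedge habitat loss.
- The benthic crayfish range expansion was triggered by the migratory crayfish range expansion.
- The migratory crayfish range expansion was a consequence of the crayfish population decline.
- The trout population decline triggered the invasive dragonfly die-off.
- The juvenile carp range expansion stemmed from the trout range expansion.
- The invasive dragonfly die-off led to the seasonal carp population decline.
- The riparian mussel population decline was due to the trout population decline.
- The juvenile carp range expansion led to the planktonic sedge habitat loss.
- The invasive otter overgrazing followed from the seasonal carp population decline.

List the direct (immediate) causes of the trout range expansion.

Upstream contributors include the trout population decline, the upstream dragonfly displacement, but only the invasive dragonfly die-off, the seasonal carp population decline feed directly into the trout range expansion.

the invasive dragonfly die-off, the seasonal carp population decline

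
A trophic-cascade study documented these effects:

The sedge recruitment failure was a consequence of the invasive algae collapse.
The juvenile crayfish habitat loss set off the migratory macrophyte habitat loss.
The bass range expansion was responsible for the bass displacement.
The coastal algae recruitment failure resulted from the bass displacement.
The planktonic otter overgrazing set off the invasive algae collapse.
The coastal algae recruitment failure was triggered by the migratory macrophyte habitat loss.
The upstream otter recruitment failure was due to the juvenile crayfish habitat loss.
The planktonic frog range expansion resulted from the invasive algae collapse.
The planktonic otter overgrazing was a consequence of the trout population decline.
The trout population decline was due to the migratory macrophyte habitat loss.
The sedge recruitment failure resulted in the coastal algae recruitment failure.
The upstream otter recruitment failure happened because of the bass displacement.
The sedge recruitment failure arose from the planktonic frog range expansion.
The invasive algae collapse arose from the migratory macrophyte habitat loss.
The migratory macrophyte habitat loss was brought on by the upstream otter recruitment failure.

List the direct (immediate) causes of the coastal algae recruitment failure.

Upstream contributors include the juvenile crayfish habitat loss, the bass range expansion, the upstream otter recruitment failure, the trout population decline, the planktonic otter overgrazing, the invasive algae collapse, the planktonic frog range expansion, but only the bass displacement, the migratory macrophyte habitat loss, the sedge recruitment failure feed directly into the coastal algae recruitment failure.

the bass displacement, the migratory macrophyte habitat loss, the sedge recruitment failure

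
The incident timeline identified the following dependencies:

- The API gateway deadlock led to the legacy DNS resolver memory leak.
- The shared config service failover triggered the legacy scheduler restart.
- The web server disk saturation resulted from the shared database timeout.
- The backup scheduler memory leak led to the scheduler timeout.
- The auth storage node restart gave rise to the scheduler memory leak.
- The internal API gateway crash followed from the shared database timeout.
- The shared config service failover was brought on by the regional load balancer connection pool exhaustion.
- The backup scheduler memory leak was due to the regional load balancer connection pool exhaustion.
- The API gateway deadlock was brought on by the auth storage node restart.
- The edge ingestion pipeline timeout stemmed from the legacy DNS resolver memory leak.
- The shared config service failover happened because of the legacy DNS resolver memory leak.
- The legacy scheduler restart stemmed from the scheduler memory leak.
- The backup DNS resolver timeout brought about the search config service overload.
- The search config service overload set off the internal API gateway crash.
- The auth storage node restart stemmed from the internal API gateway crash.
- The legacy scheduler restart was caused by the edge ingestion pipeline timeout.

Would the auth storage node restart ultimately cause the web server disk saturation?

No

The auth storage node restart leads to the API gateway deadlock, the legacy DNS resolver memory leak, the scheduler memory leak, the shared config service failover, the edge ingestion pipeline timeout, the legacy scheduler restart; the web server disk saturation is not among them.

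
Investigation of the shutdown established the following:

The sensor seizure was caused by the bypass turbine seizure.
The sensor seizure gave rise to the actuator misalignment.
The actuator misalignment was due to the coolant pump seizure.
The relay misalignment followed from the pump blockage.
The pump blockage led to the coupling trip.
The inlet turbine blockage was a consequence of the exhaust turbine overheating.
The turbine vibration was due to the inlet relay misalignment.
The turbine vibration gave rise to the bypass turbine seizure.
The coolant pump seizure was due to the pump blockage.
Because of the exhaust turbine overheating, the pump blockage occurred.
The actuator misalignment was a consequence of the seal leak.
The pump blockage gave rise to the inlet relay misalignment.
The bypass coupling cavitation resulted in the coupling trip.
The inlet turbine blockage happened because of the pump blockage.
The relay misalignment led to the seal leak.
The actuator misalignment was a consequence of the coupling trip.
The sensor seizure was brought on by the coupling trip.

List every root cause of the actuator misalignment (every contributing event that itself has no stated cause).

Tracing upstream from the actuator misalignment: the actuator misalignment ← the coupling trip ← the bypass coupling cavitation.
A separate upstream branch: the actuator misalignment ← the coupling trip ← the pump blockage ← the exhaust turbine overheating.
Each of those chain origins has no stated cause.

the bypass coupling cavitation, the exhaust turbine overheating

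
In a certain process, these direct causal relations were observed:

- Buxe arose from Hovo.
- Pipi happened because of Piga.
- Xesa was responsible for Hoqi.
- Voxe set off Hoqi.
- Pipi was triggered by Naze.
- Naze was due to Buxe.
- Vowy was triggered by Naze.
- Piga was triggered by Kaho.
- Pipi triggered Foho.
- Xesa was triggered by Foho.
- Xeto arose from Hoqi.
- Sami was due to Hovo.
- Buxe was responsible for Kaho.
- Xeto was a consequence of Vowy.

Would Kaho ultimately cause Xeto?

There is a causal chain: Kaho → Piga → Pipi → Foho → Xesa → Hoqi → Xeto.

Yes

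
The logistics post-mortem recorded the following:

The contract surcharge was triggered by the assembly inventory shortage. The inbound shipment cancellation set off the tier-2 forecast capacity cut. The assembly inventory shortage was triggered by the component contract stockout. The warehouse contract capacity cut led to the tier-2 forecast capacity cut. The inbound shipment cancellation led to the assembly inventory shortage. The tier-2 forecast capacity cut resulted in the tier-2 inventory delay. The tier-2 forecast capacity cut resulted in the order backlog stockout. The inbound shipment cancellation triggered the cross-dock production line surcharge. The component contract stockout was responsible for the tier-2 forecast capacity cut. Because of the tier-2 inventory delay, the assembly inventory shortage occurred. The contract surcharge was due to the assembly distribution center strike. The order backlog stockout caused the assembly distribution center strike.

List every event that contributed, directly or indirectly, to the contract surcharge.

Immediate causes of the contract surcharge: the assembly distribution center strike, the assembly inventory shortage.
Further upstream: the inbound shipment cancellation, the component contract stockout, the warehouse contract capacity cut, the tier-2 forecast capacity cut, the tier-2 inventory delay, the order backlog stockout.

the assembly distribution center strike, the assembly inventory shortage, the component contract stockout, the inbound shipment cancellation, the order backlog stockout, the tier-2 forecast capacity cut, the tier-2 inventory delay, the warehouse contract capacity cut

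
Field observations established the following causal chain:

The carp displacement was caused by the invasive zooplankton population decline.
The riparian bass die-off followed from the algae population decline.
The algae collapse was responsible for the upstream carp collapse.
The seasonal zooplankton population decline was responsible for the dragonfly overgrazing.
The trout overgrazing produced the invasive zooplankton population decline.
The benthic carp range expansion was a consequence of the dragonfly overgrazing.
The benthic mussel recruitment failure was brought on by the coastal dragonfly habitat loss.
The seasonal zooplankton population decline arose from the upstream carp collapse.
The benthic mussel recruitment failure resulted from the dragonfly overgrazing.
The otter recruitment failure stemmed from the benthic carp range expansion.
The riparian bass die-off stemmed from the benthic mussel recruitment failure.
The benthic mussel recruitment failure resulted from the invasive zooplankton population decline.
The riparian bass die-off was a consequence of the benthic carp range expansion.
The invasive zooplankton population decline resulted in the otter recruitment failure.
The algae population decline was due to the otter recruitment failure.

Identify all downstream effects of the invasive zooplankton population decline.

Direct effects: the otter recruitment failure, the carp displacement, the benthic mussel recruitment failure.
2 steps out: the algae population decline, the riparian bass die-off.
Not reachable from it: the coastal dragonfly habitat loss, the algae collapse, the trout overgrazing, the upstream carp collapse, the seasonal zooplankton population decline, the dragonfly overgrazing, the benthic carp range expansion.

the algae population decline, the benthic mussel recruitment failure, the carp displacement, the otter recruitment failure, the riparian bass die-off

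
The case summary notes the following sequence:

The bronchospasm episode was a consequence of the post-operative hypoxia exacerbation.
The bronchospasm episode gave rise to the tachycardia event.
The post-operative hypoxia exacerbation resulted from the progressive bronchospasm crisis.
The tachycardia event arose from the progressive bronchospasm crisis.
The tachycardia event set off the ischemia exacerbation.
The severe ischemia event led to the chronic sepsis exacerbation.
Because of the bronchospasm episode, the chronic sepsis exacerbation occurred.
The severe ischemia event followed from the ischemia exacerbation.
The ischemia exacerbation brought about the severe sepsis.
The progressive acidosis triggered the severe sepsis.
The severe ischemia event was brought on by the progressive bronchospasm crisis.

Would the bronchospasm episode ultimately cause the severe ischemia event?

Yes

There is a causal chain: the bronchospasm episode → the tachycardia event → the ischemia exacerbation → the severe ischemia event.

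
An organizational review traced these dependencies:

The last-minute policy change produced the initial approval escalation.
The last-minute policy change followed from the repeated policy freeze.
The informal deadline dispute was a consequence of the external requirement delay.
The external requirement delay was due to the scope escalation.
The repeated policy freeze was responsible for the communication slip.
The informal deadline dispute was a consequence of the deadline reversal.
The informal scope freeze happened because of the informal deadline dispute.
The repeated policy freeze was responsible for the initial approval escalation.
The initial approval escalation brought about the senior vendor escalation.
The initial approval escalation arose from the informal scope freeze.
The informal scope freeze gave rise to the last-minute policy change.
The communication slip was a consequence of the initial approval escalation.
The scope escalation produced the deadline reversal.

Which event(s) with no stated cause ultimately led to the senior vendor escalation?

Tracing upstream from the senior vendor escalation: the senior vendor escalation ← the initial approval escalation ← the informal scope freeze ← the informal deadline dispute ← the deadline reversal ← the scope escalation.
A separate upstream branch: the senior vendor escalation ← the initial approval escalation ← the repeated policy freeze.
Each of those chain origins has no stated cause.

the repeated policy freeze, the scope escalation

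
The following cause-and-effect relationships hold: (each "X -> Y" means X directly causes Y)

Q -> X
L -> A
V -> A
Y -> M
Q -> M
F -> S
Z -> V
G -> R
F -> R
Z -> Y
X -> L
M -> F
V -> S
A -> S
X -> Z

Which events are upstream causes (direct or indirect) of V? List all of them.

Immediate cause of V: Z.
Further upstream: Q, X.

Q, X, Z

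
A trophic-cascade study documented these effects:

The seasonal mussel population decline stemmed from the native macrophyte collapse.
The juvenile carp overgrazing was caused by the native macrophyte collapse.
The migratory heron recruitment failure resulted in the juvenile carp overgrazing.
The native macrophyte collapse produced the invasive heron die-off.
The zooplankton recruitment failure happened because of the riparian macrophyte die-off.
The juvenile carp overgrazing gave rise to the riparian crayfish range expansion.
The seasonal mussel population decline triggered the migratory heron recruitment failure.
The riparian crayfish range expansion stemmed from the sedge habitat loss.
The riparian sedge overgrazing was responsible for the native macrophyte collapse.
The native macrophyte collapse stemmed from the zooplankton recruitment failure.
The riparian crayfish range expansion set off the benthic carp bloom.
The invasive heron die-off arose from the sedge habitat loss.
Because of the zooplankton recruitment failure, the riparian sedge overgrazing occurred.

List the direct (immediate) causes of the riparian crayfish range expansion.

Upstream contributors include the riparian macrophyte die-off, the zooplankton recruitment failure, the riparian sedge overgrazing, the native macrophyte collapse, the seasonal mussel population decline, the migratory heron recruitment failure, but only the juvenile carp overgrazing, the sedge habitat loss feed directly into the riparian crayfish range expansion.

the juvenile carp overgrazing, the sedge habitat loss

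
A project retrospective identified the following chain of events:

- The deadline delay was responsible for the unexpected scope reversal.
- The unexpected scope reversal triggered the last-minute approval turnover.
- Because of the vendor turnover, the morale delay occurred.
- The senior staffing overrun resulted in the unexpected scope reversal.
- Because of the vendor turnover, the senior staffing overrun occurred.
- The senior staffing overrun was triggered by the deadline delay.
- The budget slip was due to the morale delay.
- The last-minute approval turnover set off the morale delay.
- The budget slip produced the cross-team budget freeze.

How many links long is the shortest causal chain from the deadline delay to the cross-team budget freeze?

Shortest chain: the deadline delay → the unexpected scope reversal → the last-minute approval turnover → the morale delay → the budget slip → the cross-team budget freeze.

5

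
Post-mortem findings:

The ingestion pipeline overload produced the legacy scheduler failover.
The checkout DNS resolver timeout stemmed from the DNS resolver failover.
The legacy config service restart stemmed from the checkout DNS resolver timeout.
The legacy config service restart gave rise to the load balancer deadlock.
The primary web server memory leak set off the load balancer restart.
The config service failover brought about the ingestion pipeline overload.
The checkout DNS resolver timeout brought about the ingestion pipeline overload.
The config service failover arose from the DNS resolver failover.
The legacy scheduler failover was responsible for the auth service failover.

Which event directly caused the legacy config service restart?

the checkout DNS resolver timeout

Upstream contributors include the DNS resolver failover, but only the checkout DNS resolver timeout feeds directly into the legacy config service restart.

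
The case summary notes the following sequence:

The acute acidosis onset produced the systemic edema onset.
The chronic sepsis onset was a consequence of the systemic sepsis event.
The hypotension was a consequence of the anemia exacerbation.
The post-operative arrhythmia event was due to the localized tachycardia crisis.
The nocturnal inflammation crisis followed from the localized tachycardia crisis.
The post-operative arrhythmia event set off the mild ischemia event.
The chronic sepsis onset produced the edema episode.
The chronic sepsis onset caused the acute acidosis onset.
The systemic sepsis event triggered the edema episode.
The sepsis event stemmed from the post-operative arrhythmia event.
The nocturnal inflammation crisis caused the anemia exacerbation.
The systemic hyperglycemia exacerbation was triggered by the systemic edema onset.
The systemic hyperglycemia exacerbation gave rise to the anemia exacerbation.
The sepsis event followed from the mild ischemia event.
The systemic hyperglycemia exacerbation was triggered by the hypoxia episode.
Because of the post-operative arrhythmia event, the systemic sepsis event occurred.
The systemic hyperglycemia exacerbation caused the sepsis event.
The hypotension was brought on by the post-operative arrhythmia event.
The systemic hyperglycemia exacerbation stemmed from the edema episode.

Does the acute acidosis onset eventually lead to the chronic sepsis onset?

The acute acidosis onset leads to the systemic edema onset, the systemic hyperglycemia exacerbation, the anemia exacerbation, the hypotension, the sepsis event; the chronic sepsis onset is not among them.

No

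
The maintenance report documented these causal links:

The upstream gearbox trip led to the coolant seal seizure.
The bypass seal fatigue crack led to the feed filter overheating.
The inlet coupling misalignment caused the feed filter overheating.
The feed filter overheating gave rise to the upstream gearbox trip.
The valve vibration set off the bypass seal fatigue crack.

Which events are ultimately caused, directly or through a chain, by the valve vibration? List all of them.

the bypass seal fatigue crack, the coolant seal seizure, the feed filter overheating, the upstream gearbox trip

Direct effects: the bypass seal fatigue crack.
2 steps out: the feed filter overheating.
3 steps out: the upstream gearbox trip.
4 steps out: the coolant seal seizure.
Not reachable from it: the inlet coupling misalignment.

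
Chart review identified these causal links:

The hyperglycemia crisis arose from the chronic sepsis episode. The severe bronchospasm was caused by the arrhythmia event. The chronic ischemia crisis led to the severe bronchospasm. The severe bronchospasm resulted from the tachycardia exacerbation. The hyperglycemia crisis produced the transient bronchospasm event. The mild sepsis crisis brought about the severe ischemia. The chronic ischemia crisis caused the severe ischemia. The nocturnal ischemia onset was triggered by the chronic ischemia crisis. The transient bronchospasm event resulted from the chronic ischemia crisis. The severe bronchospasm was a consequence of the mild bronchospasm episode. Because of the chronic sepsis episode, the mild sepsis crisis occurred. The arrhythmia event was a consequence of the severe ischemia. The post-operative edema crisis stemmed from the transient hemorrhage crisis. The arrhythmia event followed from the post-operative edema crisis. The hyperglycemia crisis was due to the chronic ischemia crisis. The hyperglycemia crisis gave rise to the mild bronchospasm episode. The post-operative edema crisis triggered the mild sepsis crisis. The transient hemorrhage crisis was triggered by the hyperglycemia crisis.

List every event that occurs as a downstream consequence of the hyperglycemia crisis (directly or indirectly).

Direct effects: the transient bronchospasm event, the transient hemorrhage crisis, the mild bronchospasm episode.
2 steps out: the post-operative edema crisis, the severe bronchospasm.
3 steps out: the mild sepsis crisis, the arrhythmia event.
4 steps out: the severe ischemia.
Not reachable from it: the chronic sepsis episode, the chronic ischemia crisis, the nocturnal ischemia onset, the tachycardia exacerbation.

the arrhythmia event, the mild bronchospasm episode, the mild sepsis crisis, the post-operative edema crisis, the severe bronchospasm, the severe ischemia, the transient bronchospasm event, the transient hemorrhage crisis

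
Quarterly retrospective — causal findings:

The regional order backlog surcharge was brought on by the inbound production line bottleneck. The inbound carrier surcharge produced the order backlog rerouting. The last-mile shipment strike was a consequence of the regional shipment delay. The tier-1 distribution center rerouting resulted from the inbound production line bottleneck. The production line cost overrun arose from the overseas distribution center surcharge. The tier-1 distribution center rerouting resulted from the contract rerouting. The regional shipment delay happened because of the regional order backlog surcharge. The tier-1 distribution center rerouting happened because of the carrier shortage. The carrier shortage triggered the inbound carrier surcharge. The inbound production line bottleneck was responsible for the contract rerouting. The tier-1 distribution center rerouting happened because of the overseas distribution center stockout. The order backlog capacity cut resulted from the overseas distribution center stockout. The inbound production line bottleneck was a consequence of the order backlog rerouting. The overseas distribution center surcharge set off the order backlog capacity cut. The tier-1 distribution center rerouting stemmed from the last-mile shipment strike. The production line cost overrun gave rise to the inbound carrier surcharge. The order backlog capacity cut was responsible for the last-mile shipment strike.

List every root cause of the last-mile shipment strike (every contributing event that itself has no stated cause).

Tracing upstream from the last-mile shipment strike: the last-mile shipment strike ← the regional shipment delay ← the regional order backlog surcharge ← the inbound production line bottleneck ← the order backlog rerouting ← the inbound carrier surcharge ← the carrier shortage.
A separate upstream branch: the last-mile shipment strike ← the order backlog capacity cut ← the overseas distribution center surcharge.
A separate upstream branch: the last-mile shipment strike ← the order backlog capacity cut ← the overseas distribution center stockout.
Each of those chain origins has no stated cause.

the carrier shortage, the overseas distribution center stockout, the overseas distribution center surcharge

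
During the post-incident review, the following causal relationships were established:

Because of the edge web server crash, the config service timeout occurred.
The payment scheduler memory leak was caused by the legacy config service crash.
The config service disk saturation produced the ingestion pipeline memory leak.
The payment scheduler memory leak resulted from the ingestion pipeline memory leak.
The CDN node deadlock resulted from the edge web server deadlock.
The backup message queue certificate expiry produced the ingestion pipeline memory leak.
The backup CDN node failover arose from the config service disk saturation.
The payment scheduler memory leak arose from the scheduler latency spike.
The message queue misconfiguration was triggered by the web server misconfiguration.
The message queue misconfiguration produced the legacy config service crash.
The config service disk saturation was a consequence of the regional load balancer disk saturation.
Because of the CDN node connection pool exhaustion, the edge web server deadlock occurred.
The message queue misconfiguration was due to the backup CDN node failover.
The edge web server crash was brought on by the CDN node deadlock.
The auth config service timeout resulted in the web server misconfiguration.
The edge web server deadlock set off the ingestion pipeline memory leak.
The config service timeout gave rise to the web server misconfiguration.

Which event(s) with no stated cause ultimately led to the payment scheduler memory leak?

the CDN node connection pool exhaustion, the auth config service timeout, the backup message queue certificate expiry, the regional load balancer disk saturation, the scheduler latency spike

Tracing upstream from the payment scheduler memory leak: the payment scheduler memory leak ← the ingestion pipeline memory leak ← the config service disk saturation ← the regional load balancer disk saturation.
A separate upstream branch: the payment scheduler memory leak ← the ingestion pipeline memory leak ← the edge web server deadlock ← the CDN node connection pool exhaustion.
A separate upstream branch: the payment scheduler memory leak ← the ingestion pipeline memory leak ← the backup message queue certificate expiry.
A separate upstream branch: the payment scheduler memory leak ← the legacy config service crash ← the message queue misconfiguration ← the web server misconfiguration ← the auth config service timeout.
A separate upstream branch: the payment scheduler memory leak ← the scheduler latency spike.
Each of those chain origins has no stated cause.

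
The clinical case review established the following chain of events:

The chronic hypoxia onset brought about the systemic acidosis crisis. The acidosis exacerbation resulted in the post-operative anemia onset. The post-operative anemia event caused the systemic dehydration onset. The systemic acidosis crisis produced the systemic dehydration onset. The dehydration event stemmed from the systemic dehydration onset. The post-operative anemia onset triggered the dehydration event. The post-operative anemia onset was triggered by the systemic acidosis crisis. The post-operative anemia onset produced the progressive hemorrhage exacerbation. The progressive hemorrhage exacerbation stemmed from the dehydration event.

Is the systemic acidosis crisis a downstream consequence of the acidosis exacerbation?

The acidosis exacerbation leads to the post-operative anemia onset, the dehydration event, the progressive hemorrhage exacerbation; the systemic acidosis crisis is not among them.

No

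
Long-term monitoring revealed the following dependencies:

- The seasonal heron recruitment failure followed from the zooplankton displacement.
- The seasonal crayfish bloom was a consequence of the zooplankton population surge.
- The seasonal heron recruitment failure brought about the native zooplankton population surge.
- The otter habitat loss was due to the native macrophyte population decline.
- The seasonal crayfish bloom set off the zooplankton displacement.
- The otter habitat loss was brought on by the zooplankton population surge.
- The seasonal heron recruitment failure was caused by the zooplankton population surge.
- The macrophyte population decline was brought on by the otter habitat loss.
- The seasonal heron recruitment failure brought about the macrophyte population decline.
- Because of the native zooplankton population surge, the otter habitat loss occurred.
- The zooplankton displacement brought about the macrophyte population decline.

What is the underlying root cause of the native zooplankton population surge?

Tracing upstream from the native zooplankton population surge: the native zooplankton population surge ← the seasonal heron recruitment failure ← the zooplankton population surge.
The zooplankton population surge has no stated cause, so it is the root.

the zooplankton population surge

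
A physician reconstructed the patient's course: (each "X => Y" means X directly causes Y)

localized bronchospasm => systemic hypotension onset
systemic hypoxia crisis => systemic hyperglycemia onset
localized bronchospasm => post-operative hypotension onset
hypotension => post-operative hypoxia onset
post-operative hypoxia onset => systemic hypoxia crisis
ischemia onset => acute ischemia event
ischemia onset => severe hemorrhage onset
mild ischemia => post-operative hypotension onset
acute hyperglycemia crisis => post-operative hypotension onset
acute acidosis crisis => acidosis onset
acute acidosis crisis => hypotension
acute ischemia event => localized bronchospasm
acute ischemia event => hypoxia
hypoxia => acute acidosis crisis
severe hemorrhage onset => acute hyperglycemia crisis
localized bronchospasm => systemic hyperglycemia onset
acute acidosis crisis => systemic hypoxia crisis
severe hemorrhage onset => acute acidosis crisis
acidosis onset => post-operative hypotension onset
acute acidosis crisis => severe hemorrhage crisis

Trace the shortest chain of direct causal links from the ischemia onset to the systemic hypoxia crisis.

the ischemia onset → the severe hemorrhage onset → the acute acidosis crisis → the systemic hypoxia crisis

the ischemia onset → the severe hemorrhage onset
the severe hemorrhage onset → the acute acidosis crisis
the acute acidosis crisis → the systemic hypoxia crisis
Length: 3 steps.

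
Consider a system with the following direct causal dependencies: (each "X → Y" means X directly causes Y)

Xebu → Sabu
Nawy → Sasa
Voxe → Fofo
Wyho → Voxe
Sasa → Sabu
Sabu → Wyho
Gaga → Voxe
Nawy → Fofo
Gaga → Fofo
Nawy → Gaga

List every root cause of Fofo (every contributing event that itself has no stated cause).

Nawy, Xebu

Tracing upstream from Fofo: Fofo ← Nawy.
A separate upstream branch: Fofo ← Voxe ← Wyho ← Sabu ← Xebu.
Each of those chain origins has no stated cause.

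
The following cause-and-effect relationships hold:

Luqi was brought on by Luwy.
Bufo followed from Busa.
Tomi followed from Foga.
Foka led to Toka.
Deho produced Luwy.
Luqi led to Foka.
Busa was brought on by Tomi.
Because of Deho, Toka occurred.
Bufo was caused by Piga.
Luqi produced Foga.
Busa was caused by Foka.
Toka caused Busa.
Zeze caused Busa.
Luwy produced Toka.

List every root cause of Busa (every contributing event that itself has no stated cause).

Tracing upstream from Busa: Busa ← Toka ← Deho.
A separate upstream branch: Busa ← Zeze.
Each of those chain origins has no stated cause.

Deho, Zeze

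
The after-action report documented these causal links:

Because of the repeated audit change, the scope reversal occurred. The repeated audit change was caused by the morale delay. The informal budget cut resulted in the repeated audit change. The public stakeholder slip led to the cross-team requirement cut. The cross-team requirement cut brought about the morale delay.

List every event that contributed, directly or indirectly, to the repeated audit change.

Immediate causes of the repeated audit change: the morale delay, the informal budget cut.
Further upstream: the public stakeholder slip, the cross-team requirement cut.

the cross-team requirement cut, the informal budget cut, the morale delay, the public stakeholder slip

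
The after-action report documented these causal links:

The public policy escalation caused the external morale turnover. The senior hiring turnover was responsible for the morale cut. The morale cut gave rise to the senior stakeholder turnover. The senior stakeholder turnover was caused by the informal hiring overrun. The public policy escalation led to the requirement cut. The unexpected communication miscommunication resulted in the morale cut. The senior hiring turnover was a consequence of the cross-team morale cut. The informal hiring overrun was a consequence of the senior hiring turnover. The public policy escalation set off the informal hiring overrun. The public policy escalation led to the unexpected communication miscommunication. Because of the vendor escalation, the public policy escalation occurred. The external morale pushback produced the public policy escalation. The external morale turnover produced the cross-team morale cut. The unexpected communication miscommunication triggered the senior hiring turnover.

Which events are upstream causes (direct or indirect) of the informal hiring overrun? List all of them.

the cross-team morale cut, the external morale pushback, the external morale turnover, the public policy escalation, the senior hiring turnover, the unexpected communication miscommunication, the vendor escalation

Immediate causes of the informal hiring overrun: the public policy escalation, the senior hiring turnover.
Further upstream: the external morale pushback, the unexpected communication miscommunication, the external morale turnover, the cross-team morale cut, the vendor escalation.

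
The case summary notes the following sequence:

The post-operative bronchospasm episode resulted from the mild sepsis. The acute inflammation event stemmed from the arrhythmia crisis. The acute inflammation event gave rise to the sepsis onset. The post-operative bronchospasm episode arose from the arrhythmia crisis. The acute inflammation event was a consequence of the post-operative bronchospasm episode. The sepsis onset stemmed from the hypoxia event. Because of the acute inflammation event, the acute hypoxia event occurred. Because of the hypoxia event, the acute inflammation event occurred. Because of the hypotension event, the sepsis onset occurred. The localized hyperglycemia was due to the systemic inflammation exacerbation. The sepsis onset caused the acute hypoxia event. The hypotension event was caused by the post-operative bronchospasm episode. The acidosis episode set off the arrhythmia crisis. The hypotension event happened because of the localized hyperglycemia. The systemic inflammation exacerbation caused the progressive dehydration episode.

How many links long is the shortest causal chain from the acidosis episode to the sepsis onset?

Shortest chain: the acidosis episode → the arrhythmia crisis → the acute inflammation event → the sepsis onset.

3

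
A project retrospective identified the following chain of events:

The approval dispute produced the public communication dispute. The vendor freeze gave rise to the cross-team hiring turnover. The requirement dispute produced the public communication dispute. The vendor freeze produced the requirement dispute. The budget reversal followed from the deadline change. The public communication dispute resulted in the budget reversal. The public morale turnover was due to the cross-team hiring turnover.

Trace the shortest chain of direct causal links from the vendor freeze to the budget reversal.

the vendor freeze → the requirement dispute → the public communication dispute → the budget reversal

the vendor freeze → the requirement dispute
the requirement dispute → the public communication dispute
the public communication dispute → the budget reversal
Length: 3 steps.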